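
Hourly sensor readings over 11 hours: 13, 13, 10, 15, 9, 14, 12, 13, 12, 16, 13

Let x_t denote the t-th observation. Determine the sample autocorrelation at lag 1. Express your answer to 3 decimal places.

-0.570

Mean x̄ = (13 + 13 + 10 + 15 + 9 + 14 + 12 + 13 + 12 + 16 + 13)/11 = 12.7273
Numerator Σ_{t=1}^{10}(x_t−x̄)(x_{t+1}−x̄) = -22.8926
Denominator Σ(x_t−x̄)² = 40.1818
r_1 = -22.8926 / 40.1818 = -0.570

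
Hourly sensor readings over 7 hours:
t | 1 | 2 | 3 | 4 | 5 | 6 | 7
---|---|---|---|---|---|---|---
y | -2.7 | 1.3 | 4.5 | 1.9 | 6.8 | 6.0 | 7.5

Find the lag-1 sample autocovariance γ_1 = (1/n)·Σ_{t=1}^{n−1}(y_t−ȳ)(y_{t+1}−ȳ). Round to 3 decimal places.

3.208

Mean ȳ = (-2.7 + 1.3 + 4.5 + 1.9 + 6.8 + 6.0 + 7.5)/7 = 3.6143
Deviations: -6.3143, -2.3143, 0.8857, -1.7143, 3.1857, 2.3857, 3.8857
Σ_{t=1}^{6}(y_t−ȳ)(y_{t+1}−ȳ) = 22.4541
γ_1 = 22.4541 / 7 = 3.208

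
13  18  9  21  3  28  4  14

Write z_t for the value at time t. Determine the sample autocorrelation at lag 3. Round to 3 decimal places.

-0.379

Mean z̄ = (13 + 18 + 9 + 21 + 3 + 28 + 4 + 14)/8 = 13.7500
Deviations from mean: -0.7500, 4.2500, -4.7500, 7.2500, -10.7500, 14.2500, -9.7500, 0.2500
Numerator Σ_{t=1}^{5}(z_t−z̄)(z_{t+3}−z̄) = -192.1875
Denominator Σ(z_t−z̄)² = 507.5000
r_3 = -192.1875 / 507.5000 = -0.379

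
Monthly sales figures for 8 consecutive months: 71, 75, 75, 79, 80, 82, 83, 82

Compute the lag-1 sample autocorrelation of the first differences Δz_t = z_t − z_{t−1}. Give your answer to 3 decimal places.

-0.370

First differences Δz: 4, 0, 4, 1, 2, 1, -1
Mean of differences = 1.5714
Numerator Σ(Δz_t−Δz̄)(Δz_{t+1}−Δz̄) = -8.0408
Denominator Σ(Δz_t−Δz̄)² = 21.7143
r_1(Δz) = -8.0408 / 21.7143 = -0.370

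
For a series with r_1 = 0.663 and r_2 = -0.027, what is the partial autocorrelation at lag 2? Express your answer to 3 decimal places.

-0.833

φ_{22} = (r_2 − r_1²) / (1 − r_1²)
r_1² = (0.663)² = 0.439569
Numerator = -0.027 − 0.4396 = -0.4666; denominator = 1 − 0.4396 = 0.5604
φ_{22} = -0.4666 / 0.5604 = -0.833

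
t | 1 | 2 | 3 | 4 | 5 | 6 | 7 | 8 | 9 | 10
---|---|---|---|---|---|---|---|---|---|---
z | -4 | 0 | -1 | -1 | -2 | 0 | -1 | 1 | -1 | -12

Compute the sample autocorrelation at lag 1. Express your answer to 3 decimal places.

Mean z̄ = (-4 + 0 − 1 − 1 − 2 + 0 − 1 + 1 − 1 − 12)/10 = -2.1000
Numerator Σ_{t=1}^{9}(z_t−z̄)(z_{t+1}−z̄) = -1.9100
Denominator Σ(z_t−z̄)² = 124.9000
r_1 = -1.9100 / 124.9000 = -0.015

-0.015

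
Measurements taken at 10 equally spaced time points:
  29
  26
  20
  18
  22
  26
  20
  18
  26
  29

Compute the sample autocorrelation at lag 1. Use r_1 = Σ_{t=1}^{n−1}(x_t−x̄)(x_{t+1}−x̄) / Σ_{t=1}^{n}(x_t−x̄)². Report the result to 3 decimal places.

0.229

Mean x̄ = (29 + 26 + 20 + 18 + 22 + 26 + 20 + 18 + 26 + 29)/10 = 23.4000
Numerator Σ_{t=1}^{9}(x_t−x̄)(x_{t+1}−x̄) = 38.0400
Denominator Σ(x_t−x̄)² = 166.4000
r_1 = 38.0400 / 166.4000 = 0.229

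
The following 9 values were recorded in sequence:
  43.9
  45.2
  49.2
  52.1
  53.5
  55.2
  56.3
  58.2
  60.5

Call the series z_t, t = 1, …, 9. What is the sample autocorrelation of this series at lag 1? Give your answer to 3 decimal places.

Mean z̄ = (43.9 + 45.2 + 49.2 + 52.1 + 53.5 + 55.2 + 56.3 + 58.2 + 60.5)/9 = 52.6778
Numerator Σ_{t=1}^{8}(z_t−z̄)(z_{t+1}−z̄) = 167.5873
Denominator Σ(z_t−z̄)² = 257.2356
r_1 = 167.5873 / 257.2356 = 0.651

0.651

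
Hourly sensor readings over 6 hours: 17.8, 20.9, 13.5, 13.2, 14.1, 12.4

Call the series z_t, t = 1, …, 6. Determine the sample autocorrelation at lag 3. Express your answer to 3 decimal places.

Mean z̄ = (17.8 + 20.9 + 13.5 + 13.2 + 14.1 + 12.4)/6 = 15.3167
Deviations from mean: 2.4833, 5.5833, -1.8167, -2.1167, -1.2167, -2.9167
Numerator Σ_{t=1}^{3}(z_t−z̄)(z_{t+3}−z̄) = -6.7508
Denominator Σ(z_t−z̄)² = 55.1083
r_3 = -6.7508 / 55.1083 = -0.123

-0.123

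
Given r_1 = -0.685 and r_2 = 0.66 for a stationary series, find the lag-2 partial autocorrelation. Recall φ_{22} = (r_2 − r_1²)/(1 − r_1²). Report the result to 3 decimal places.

φ_{22} = (r_2 − r_1²) / (1 − r_1²)
r_1² = (-0.685)² = 0.469225
Numerator = 0.66 − 0.4692 = 0.1908; denominator = 1 − 0.4692 = 0.5308
φ_{22} = 0.1908 / 0.5308 = 0.359

0.359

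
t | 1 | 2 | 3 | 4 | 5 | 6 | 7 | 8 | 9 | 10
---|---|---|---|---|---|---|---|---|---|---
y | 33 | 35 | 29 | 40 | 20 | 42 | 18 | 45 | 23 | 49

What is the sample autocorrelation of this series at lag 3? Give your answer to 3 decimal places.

Mean ȳ = (33 + 35 + 29 + 40 + 20 + 42 + 18 + 45 + 23 + 49)/10 = 33.4000
Numerator Σ_{t=1}^{7}(y_t−ȳ)(y_{t+3}−ȳ) = -648.6800
Denominator Σ(y_t−ȳ)² = 1042.4000
r_3 = -648.6800 / 1042.4000 = -0.622

-0.622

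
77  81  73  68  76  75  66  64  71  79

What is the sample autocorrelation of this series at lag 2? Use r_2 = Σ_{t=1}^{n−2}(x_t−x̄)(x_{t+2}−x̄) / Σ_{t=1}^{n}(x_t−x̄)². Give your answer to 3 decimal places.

Mean x̄ = (77 + 81 + 73 + 68 + 76 + 75 + 66 + 64 + 71 + 79)/10 = 73.0000
Numerator Σ_{t=1}^{8}(x_t−x̄)(x_{t+2}−x̄) = -129.0000
Denominator Σ(x_t−x̄)² = 288.0000
r_2 = -129.0000 / 288.0000 = -0.448

-0.448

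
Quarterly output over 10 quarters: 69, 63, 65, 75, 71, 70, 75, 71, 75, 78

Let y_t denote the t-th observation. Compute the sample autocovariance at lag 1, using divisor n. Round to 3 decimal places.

Mean ȳ = (69 + 63 + 65 + 75 + 71 + 70 + 75 + 71 + 75 + 78)/10 = 71.2000
Σ_{t=1}^{9}(y_t−ȳ)(y_{t+1}−ȳ) = 64.5600
γ_1 = 64.5600 / 10 = 6.456

6.456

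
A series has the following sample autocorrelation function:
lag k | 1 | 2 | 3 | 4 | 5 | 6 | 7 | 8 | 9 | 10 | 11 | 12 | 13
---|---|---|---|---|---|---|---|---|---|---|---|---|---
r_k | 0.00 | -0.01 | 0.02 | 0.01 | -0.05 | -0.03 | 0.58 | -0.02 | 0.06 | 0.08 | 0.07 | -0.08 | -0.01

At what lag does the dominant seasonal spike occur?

7

The largest autocorrelation is r_7 = 0.58; the remaining lags stay at or below 0.08.
The dominant spike at lag 7 indicates a seasonal period of 7.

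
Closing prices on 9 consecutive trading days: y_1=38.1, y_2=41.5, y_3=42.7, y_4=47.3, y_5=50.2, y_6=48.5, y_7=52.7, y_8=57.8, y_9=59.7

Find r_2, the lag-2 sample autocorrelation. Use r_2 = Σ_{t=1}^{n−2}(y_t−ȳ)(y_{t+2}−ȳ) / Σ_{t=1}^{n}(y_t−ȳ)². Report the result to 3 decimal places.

0.267

Mean ȳ = (38.1 + 41.5 + 42.7 + 47.3 + 50.2 + 48.5 + 52.7 + 57.8 + 59.7)/9 = 48.7222
Σ(y_t−ȳ)(y_{t+2}−ȳ) = (63.9694) + (10.2716) + (-8.8995) + (0.3160) + (5.8783) + (-2.0173) + (43.6672) = 113.1857
Denominator Σ(y_t−ȳ)² = 424.2556
r_2 = 113.1857 / 424.2556 = 0.267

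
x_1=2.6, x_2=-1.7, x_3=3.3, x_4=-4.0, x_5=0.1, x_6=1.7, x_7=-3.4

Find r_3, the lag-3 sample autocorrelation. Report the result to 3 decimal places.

0.152

Mean x̄ = (2.6 − 1.7 + 3.3 − 4.0 + 0.1 + 1.7 − 3.4)/7 = -0.2000
Numerator Σ_{t=1}^{4}(x_t−x̄)(x_{t+3}−x̄) = 7.7200
Denominator Σ(x_t−x̄)² = 50.7200
r_3 = 7.7200 / 50.7200 = 0.152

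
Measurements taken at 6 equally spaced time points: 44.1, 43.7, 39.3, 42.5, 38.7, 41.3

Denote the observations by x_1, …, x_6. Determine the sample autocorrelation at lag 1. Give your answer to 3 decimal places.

Mean x̄ = (44.1 + 43.7 + 39.3 + 42.5 + 38.7 + 41.3)/6 = 41.6000
Numerator Σ_{t=1}^{5}(x_t−x̄)(x_{t+1}−x̄) = -3.3900
Denominator Σ(x_t−x̄)² = 25.2600
r_1 = -3.3900 / 25.2600 = -0.134

-0.134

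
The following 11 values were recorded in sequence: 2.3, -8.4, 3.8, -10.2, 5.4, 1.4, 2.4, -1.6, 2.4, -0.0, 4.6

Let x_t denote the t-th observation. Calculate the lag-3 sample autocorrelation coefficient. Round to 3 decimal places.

Mean x̄ = (2.3 − 8.4 + 3.8 − 10.2 + 5.4 + 1.4 + 2.4 − 1.6 + 2.4 − 0.0 + 4.6)/11 = 0.1909
Numerator Σ_{t=1}^{8}(x_t−x̄)(x_{t+3}−x̄) = -100.2330
Denominator Σ(x_t−x̄)² = 260.2891
r_3 = -100.2330 / 260.2891 = -0.385

-0.385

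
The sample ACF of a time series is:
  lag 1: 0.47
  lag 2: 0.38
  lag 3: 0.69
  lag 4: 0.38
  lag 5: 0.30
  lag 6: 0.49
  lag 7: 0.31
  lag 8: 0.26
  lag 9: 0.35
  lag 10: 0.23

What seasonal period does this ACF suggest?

3

The largest autocorrelation is r_3 = 0.69, with a weaker echo at lag 6 (0.49); the remaining lags stay at or below 0.47. The elevated value at lag 1 (0.47), dropping to 0.38 at lag 2, reflects decaying short-term dependence rather than seasonality.
The dominant spike at lag 3 indicates a seasonal period of 3.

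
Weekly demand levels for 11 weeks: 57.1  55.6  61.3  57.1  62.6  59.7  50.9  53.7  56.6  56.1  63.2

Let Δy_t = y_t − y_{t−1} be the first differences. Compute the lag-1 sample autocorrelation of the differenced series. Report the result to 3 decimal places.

First differences Δy: -1.5, 5.7, -4.2, 5.5, -2.9, -8.8, 2.8, 2.9, -0.5, 7.1
Mean of differences = 0.6100
Numerator Σ(Δy_t−Δȳ)(Δy_{t+1}−Δȳ) = -68.2171
Denominator Σ(Δy_t−Δȳ)² = 231.6690
r_1(Δy) = -68.2171 / 231.6690 = -0.294

-0.294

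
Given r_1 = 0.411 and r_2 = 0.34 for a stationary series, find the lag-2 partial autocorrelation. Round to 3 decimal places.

0.206

φ_{22} = (r_2 − r_1²) / (1 − r_1²)
r_1² = (0.411)² = 0.168921
Numerator = 0.34 − 0.1689 = 0.1711; denominator = 1 − 0.1689 = 0.8311
φ_{22} = 0.1711 / 0.8311 = 0.206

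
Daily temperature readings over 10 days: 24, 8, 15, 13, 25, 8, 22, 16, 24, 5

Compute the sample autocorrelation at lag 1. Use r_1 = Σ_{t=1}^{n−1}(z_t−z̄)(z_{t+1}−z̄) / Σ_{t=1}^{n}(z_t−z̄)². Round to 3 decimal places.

-0.571

Mean z̄ = (24 + 8 + 15 + 13 + 25 + 8 + 22 + 16 + 24 + 5)/10 = 16.0000
Numerator Σ_{t=1}^{9}(z_t−z̄)(z_{t+1}−z̄) = -288.0000
Denominator Σ(z_t−z̄)² = 504.0000
r_1 = -288.0000 / 504.0000 = -0.571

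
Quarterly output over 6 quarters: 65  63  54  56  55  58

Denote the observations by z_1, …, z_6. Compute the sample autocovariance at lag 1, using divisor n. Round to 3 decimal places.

5.125

Mean z̄ = (65 + 63 + 54 + 56 + 55 + 58)/6 = 58.5000
Deviations: 6.5000, 4.5000, -4.5000, -2.5000, -3.5000, -0.5000
Σ_{t=1}^{5}(z_t−z̄)(z_{t+1}−z̄) = 30.7500
γ_1 = 30.7500 / 6 = 5.125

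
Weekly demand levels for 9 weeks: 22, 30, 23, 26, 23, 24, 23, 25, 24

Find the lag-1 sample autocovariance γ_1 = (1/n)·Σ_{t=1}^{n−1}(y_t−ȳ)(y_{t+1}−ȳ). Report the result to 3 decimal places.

Mean ȳ = (22 + 30 + 23 + 26 + 23 + 24 + 23 + 25 + 24)/9 = 24.4444
Σ_{t=1}^{8}(y_t−ȳ)(y_{t+1}−ȳ) = -25.8642
γ_1 = -25.8642 / 9 = -2.874

-2.874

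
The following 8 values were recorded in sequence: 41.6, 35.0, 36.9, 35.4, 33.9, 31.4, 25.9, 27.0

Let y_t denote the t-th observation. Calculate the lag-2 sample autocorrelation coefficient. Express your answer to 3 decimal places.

0.207

Mean ȳ = (41.6 + 35.0 + 36.9 + 35.4 + 33.9 + 31.4 + 25.9 + 27.0)/8 = 33.3875
Deviations from mean: 8.2125, 1.6125, 3.5125, 2.0125, 0.5125, -1.9875, -7.4875, -6.3875
Numerator Σ_{t=1}^{6}(y_t−ȳ)(y_{t+2}−ȳ) = 38.7497
Denominator Σ(y_t−ȳ)² = 187.5088
r_2 = 38.7497 / 187.5088 = 0.207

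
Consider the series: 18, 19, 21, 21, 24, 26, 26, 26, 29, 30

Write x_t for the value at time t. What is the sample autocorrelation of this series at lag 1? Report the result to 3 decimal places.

0.671

Mean x̄ = (18 + 19 + 21 + 21 + 24 + 26 + 26 + 26 + 29 + 30)/10 = 24.0000
Numerator Σ_{t=1}^{9}(x_t−x̄)(x_{t+1}−x̄) = 102.0000
Denominator Σ(x_t−x̄)² = 152.0000
r_1 = 102.0000 / 152.0000 = 0.671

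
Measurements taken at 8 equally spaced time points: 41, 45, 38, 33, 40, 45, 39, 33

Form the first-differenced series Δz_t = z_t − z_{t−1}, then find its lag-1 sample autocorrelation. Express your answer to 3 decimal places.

0.021

First differences Δz: 4, -7, -5, 7, 5, -6, -6
Mean of differences = -1.1429
Numerator Σ(Δz_t−Δz̄)(Δz_{t+1}−Δz̄) = 4.8367
Denominator Σ(Δz_t−Δz̄)² = 226.8571
r_1(Δz) = 4.8367 / 226.8571 = 0.021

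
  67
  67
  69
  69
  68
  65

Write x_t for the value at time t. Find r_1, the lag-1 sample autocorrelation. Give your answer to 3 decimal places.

0.109

Mean x̄ = (67 + 67 + 69 + 69 + 68 + 65)/6 = 67.5000
Deviations from mean: -0.5000, -0.5000, 1.5000, 1.5000, 0.5000, -2.5000
Σ(x_t−x̄)(x_{t+1}−x̄) = (0.2500) + (-0.7500) + (2.2500) + (0.7500) + (-1.2500) = 1.2500
Denominator Σ(x_t−x̄)² = 11.5000
r_1 = 1.2500 / 11.5000 = 0.109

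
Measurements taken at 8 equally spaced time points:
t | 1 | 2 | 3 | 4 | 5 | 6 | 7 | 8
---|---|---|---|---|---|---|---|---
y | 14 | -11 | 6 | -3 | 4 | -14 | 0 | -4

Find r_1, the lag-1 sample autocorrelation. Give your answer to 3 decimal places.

Mean ȳ = (14 − 11 + 6 − 3 + 4 − 14 + 0 − 4)/8 = -1.0000
Numerator Σ_{t=1}^{7}(y_t−ȳ)(y_{t+1}−ȳ) = -325.0000
Denominator Σ(y_t−ȳ)² = 582.0000
r_1 = -325.0000 / 582.0000 = -0.558

-0.558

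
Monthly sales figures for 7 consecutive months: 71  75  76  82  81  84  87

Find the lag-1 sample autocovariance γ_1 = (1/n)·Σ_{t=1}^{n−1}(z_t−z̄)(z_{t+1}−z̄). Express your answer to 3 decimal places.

12.790

Mean z̄ = (71 + 75 + 76 + 82 + 81 + 84 + 87)/7 = 79.4286
Deviations: -8.4286, -4.4286, -3.4286, 2.5714, 1.5714, 4.5714, 7.5714
Σ_{t=1}^{6}(z_t−z̄)(z_{t+1}−z̄) = 89.5306
γ_1 = 89.5306 / 7 = 12.790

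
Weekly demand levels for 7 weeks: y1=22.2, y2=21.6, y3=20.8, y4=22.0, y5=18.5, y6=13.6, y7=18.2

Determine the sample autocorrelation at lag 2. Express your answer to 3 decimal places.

-0.108

Mean ȳ = (22.2 + 21.6 + 20.8 + 22.0 + 18.5 + 13.6 + 18.2)/7 = 19.5571
Deviations from mean: 2.6429, 2.0429, 1.2429, 2.4429, -1.0571, -5.9571, -1.3571
Numerator Σ_{t=1}^{5}(y_t−ȳ)(y_{t+2}−ȳ) = -6.1565
Denominator Σ(y_t−ȳ)² = 57.1171
r_2 = -6.1565 / 57.1171 = -0.108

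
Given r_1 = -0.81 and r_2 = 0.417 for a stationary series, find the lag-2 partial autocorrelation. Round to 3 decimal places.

-0.695

φ_{22} = (r_2 − r_1²) / (1 − r_1²)
r_1² = (-0.81)² = 0.6561
Numerator = 0.417 − 0.6561 = -0.2391; denominator = 1 − 0.6561 = 0.3439
φ_{22} = -0.2391 / 0.3439 = -0.695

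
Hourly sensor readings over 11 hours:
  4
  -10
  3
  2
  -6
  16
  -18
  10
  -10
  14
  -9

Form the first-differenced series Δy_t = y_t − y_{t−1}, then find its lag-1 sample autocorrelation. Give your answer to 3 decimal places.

-0.835

First differences Δy: -14, 13, -1, -8, 22, -34, 28, -20, 24, -23
Mean of differences = -1.3000
Numerator Σ(Δy_t−Δȳ)(Δy_{t+1}−Δȳ) = -3625.4900
Denominator Σ(Δy_t−Δȳ)² = 4342.1000
r_1(Δy) = -3625.4900 / 4342.1000 = -0.835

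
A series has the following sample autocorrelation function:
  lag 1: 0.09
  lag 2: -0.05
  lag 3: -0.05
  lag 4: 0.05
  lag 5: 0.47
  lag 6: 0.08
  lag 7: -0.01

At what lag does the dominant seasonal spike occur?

The largest autocorrelation is r_5 = 0.47; the remaining lags stay at or below 0.09.
The dominant spike at lag 5 indicates a seasonal period of 5.

5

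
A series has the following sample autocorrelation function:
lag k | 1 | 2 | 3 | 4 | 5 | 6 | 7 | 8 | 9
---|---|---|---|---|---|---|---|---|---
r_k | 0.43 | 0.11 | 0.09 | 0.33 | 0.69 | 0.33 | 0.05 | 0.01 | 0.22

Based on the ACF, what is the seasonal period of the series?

The largest autocorrelation is r_5 = 0.69; the remaining lags stay at or below 0.43. The elevated value at lag 1 (0.43), dropping to 0.11 at lag 2, reflects decaying short-term dependence rather than seasonality.
The dominant spike at lag 5 indicates a seasonal period of 5.

5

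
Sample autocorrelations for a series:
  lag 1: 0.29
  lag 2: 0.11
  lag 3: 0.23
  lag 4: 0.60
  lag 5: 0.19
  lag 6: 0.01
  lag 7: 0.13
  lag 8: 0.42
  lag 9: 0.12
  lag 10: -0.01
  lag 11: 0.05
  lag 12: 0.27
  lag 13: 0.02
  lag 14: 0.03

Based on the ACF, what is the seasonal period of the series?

The largest autocorrelation is r_4 = 0.60, with a weaker echo at lag 8 (0.42); the remaining lags stay at or below 0.29. The elevated value at lag 1 (0.29), dropping to 0.11 at lag 2, reflects decaying short-term dependence rather than seasonality.
The dominant spike at lag 4 indicates a seasonal period of 4.

4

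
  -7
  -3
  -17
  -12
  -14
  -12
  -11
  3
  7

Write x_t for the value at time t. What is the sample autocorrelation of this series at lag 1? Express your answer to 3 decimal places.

0.369

Mean x̄ = (-7 − 3 − 17 − 12 − 14 − 12 − 11 + 3 + 7)/9 = -7.3333
Numerator Σ_{t=1}^{8}(x_t−x̄)(x_{t+1}−x̄) = 194.2222
Denominator Σ(x_t−x̄)² = 526.0000
r_1 = 194.2222 / 526.0000 = 0.369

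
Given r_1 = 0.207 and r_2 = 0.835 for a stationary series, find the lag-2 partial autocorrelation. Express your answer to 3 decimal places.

φ_{22} = (r_2 − r_1²) / (1 − r_1²)
r_1² = (0.207)² = 0.042849
Numerator = 0.835 − 0.0428 = 0.7922; denominator = 1 − 0.0428 = 0.9572
φ_{22} = 0.7922 / 0.9572 = 0.828

0.828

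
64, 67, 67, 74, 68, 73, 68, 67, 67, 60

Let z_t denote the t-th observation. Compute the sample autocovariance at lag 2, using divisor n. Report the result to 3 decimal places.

Mean z̄ = (64 + 67 + 67 + 74 + 68 + 73 + 68 + 67 + 67 + 60)/10 = 67.5000
Σ_{t=1}^{8}(z_t−z̄)(z_{t+2}−z̄) = 35.0000
γ_2 = 35.0000 / 10 = 3.500

3.500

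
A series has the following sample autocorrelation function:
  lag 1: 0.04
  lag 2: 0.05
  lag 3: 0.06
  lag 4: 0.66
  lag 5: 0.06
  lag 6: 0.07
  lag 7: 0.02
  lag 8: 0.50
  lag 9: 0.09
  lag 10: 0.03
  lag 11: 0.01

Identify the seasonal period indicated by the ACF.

4

The largest autocorrelation is r_4 = 0.66, with a weaker echo at lag 8 (0.50); the remaining lags stay at or below 0.09.
The dominant spike at lag 4 indicates a seasonal period of 4.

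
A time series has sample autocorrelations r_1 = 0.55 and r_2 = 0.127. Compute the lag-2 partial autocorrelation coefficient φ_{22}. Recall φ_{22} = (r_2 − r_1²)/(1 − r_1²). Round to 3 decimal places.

-0.252

φ_{22} = (r_2 − r_1²) / (1 − r_1²)
r_1² = (0.55)² = 0.3025
Numerator = 0.127 − 0.3025 = -0.1755; denominator = 1 − 0.3025 = 0.6975
φ_{22} = -0.1755 / 0.6975 = -0.252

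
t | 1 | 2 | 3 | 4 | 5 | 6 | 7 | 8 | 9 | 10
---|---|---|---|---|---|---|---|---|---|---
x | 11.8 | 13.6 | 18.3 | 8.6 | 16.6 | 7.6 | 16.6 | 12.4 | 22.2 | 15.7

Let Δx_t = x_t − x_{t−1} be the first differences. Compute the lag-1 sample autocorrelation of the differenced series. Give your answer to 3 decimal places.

-0.829

First differences Δx: 1.8, 4.7, -9.7, 8.0, -9.0, 9.0, -4.2, 9.8, -6.5
Mean of differences = 0.4333
Numerator Σ(Δx_t−Δx̄)(Δx_{t+1}−Δx̄) = -414.3044
Denominator Σ(Δx_t−Δx̄)² = 499.6600
r_1(Δx) = -414.3044 / 499.6600 = -0.829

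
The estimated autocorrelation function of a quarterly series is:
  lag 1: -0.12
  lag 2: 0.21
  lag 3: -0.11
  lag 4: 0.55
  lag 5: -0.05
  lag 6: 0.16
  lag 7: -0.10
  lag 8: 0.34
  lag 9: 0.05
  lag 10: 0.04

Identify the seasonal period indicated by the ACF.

The largest autocorrelation is r_4 = 0.55, with a weaker echo at lag 8 (0.34); the remaining lags stay at or below 0.21.
The dominant spike at lag 4 indicates a seasonal period of 4.

4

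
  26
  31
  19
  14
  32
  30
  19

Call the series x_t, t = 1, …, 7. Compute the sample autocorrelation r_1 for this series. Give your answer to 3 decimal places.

Mean x̄ = (26 + 31 + 19 + 14 + 32 + 30 + 19)/7 = 24.4286
Deviations from mean: 1.5714, 6.5714, -5.4286, -10.4286, 7.5714, 5.5714, -5.4286
Σ(x_t−x̄)(x_{t+1}−x̄) = (10.3265) + (-35.6735) + (56.6122) + (-78.9592) + (42.1837) + (-30.2449) = -35.7551
Denominator Σ(x_t−x̄)² = 301.7143
r_1 = -35.7551 / 301.7143 = -0.119

-0.119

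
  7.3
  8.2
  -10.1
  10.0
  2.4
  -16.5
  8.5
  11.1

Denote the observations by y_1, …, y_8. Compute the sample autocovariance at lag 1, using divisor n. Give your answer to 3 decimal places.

-24.852

Mean ȳ = (7.3 + 8.2 − 10.1 + 10.0 + 2.4 − 16.5 + 8.5 + 11.1)/8 = 2.6125
Deviations: 4.6875, 5.5875, -12.7125, 7.3875, -0.2125, -19.1125, 5.8875, 8.4875
Σ_{t=1}^{7}(y_t−ȳ)(y_{t+1}−ȳ) = -198.8164
γ_1 = -198.8164 / 8 = -24.852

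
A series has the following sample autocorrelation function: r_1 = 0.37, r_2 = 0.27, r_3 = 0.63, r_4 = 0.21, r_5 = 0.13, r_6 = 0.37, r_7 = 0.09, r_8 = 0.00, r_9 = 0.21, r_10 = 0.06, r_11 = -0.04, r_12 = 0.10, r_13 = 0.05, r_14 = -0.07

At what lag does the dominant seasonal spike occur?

3

The largest autocorrelation is r_3 = 0.63; the remaining lags stay at or below 0.37. The elevated value at lag 1 (0.37), dropping to 0.27 at lag 2, reflects decaying short-term dependence rather than seasonality.
The dominant spike at lag 3 indicates a seasonal period of 3.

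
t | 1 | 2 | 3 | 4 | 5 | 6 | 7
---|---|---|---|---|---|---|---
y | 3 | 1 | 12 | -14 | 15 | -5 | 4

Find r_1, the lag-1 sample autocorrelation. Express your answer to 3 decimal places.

-0.835

Mean ȳ = (3 + 1 + 12 − 14 + 15 − 5 + 4)/7 = 2.2857
Numerator Σ_{t=1}^{6}(y_t−ȳ)(y_{t+1}−ȳ) = -483.7959
Denominator Σ(y_t−ȳ)² = 579.4286
r_1 = -483.7959 / 579.4286 = -0.835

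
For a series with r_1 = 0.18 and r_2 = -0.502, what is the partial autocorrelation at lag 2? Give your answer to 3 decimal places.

φ_{22} = (r_2 − r_1²) / (1 − r_1²)
r_1² = (0.18)² = 0.0324
Numerator = -0.502 − 0.0324 = -0.5344; denominator = 1 − 0.0324 = 0.9676
φ_{22} = -0.5344 / 0.9676 = -0.552

-0.552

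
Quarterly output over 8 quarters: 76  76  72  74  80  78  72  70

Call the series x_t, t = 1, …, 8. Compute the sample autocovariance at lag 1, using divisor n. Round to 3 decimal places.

2.180

Mean x̄ = (76 + 76 + 72 + 74 + 80 + 78 + 72 + 70)/8 = 74.7500
Deviations: 1.2500, 1.2500, -2.7500, -0.7500, 5.2500, 3.2500, -2.7500, -4.7500
Σ_{t=1}^{7}(x_t−x̄)(x_{t+1}−x̄) = 17.4375
γ_1 = 17.4375 / 8 = 2.180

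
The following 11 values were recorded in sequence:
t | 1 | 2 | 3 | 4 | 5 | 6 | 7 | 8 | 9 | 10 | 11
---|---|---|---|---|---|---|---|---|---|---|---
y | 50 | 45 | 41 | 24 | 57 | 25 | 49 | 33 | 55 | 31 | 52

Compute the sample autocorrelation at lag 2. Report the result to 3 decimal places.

0.564

Mean ȳ = (50 + 45 + 41 + 24 + 57 + 25 + 49 + 33 + 55 + 31 + 52)/11 = 42.0000
Numerator Σ_{t=1}^{9}(y_t−ȳ)(y_{t+2}−ȳ) = 807.0000
Denominator Σ(y_t−ȳ)² = 1432.0000
r_2 = 807.0000 / 1432.0000 = 0.564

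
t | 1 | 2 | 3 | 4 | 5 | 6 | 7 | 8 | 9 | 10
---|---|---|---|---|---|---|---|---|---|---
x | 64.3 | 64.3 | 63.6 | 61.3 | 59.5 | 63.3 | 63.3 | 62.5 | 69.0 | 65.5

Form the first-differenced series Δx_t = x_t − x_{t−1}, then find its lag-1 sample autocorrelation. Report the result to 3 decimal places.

-0.378

First differences Δx: 0.0, -0.7, -2.3, -1.8, 3.8, 0.0, -0.8, 6.5, -3.5
Mean of differences = 0.1333
Numerator Σ(Δx_t−Δx̄)(Δx_{t+1}−Δx̄) = -29.6844
Denominator Σ(Δx_t−Δx̄)² = 78.4400
r_1(Δx) = -29.6844 / 78.4400 = -0.378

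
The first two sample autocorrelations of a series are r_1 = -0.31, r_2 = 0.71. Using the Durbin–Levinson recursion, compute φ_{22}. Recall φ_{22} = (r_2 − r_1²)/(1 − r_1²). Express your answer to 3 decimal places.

φ_{22} = (r_2 − r_1²) / (1 − r_1²)
r_1² = (-0.31)² = 0.0961
Numerator = 0.71 − 0.0961 = 0.6139; denominator = 1 − 0.0961 = 0.9039
φ_{22} = 0.6139 / 0.9039 = 0.679

0.679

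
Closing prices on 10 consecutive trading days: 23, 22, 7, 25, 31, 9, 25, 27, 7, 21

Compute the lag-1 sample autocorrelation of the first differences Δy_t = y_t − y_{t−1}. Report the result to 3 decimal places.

-0.479

First differences Δy: -1, -15, 18, 6, -22, 16, 2, -20, 14
Mean of differences = -0.2222
Numerator Σ(Δy_t−Δȳ)(Δy_{t+1}−Δȳ) = -922.3827
Denominator Σ(Δy_t−Δȳ)² = 1925.5556
r_1(Δy) = -922.3827 / 1925.5556 = -0.479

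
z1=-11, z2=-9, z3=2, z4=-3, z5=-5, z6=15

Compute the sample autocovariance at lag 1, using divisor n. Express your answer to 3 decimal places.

Mean z̄ = (-11 − 9 + 2 − 3 − 5 + 15)/6 = -1.8333
Σ_{t=1}^{5}(z_t−z̄)(z_{t+1}−z̄) = -15.8611
γ_1 = -15.8611 / 6 = -2.644

-2.644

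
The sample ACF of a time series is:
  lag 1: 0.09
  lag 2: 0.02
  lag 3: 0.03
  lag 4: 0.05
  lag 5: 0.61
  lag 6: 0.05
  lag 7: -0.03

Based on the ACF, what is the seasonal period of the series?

The largest autocorrelation is r_5 = 0.61; the remaining lags stay at or below 0.09.
The dominant spike at lag 5 indicates a seasonal period of 5.

5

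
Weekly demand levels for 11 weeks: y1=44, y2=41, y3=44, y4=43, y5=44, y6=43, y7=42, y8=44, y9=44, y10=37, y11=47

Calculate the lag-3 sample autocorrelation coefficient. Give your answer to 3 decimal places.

Mean ȳ = (44 + 41 + 44 + 43 + 44 + 43 + 42 + 44 + 44 + 37 + 47)/11 = 43.0000
Numerator Σ_{t=1}^{8}(y_t−ȳ)(y_{t+3}−ȳ) = 9.0000
Denominator Σ(y_t−ȳ)² = 62.0000
r_3 = 9.0000 / 62.0000 = 0.145

0.145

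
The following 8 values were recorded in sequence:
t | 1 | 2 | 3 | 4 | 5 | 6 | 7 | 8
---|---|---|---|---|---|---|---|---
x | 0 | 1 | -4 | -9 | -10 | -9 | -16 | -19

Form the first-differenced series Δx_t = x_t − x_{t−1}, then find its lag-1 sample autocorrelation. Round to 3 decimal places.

First differences Δx: 1, -5, -5, -1, 1, -7, -3
Mean of differences = -2.7143
Numerator Σ(Δx_t−Δx̄)(Δx_{t+1}−Δx̄) = -15.5102
Denominator Σ(Δx_t−Δx̄)² = 59.4286
r_1(Δx) = -15.5102 / 59.4286 = -0.261

-0.261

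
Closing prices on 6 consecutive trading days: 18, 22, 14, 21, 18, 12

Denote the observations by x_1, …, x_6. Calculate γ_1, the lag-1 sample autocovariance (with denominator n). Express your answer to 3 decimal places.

Mean x̄ = (18 + 22 + 14 + 21 + 18 + 12)/6 = 17.5000
Deviations: 0.5000, 4.5000, -3.5000, 3.5000, 0.5000, -5.5000
Σ_{t=1}^{5}(x_t−x̄)(x_{t+1}−x̄) = -26.7500
γ_1 = -26.7500 / 6 = -4.458

-4.458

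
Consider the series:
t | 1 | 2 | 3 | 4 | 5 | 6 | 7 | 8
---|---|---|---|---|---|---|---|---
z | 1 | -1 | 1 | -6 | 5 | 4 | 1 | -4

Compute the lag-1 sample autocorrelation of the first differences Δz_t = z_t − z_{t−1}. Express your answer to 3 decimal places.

-0.416

First differences Δz: -2, 2, -7, 11, -1, -3, -5
Mean of differences = -0.7143
Numerator Σ(Δz_t−Δz̄)(Δz_{t+1}−Δz̄) = -87.0816
Denominator Σ(Δz_t−Δz̄)² = 209.4286
r_1(Δz) = -87.0816 / 209.4286 = -0.416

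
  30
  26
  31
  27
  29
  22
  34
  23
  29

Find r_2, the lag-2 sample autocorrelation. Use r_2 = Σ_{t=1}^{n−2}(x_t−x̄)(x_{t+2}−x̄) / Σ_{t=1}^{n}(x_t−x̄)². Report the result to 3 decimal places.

Mean x̄ = (30 + 26 + 31 + 27 + 29 + 22 + 34 + 23 + 29)/9 = 27.8889
Σ(x_t−x̄)(x_{t+2}−x̄) = (6.5679) + (1.6790) + (3.4568) + (5.2346) + (6.7901) + (28.7901) + (6.7901) = 59.3086
Denominator Σ(x_t−x̄)² = 116.8889
r_2 = 59.3086 / 116.8889 = 0.507

0.507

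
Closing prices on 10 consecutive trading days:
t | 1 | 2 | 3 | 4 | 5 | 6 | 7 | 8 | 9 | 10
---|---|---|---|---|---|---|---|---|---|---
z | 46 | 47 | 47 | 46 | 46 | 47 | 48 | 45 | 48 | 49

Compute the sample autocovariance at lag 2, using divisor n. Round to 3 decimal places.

-0.432

Mean z̄ = (46 + 47 + 47 + 46 + 46 + 47 + 48 + 45 + 48 + 49)/10 = 46.9000
Σ_{t=1}^{8}(z_t−z̄)(z_{t+2}−z̄) = -4.3200
γ_2 = -4.3200 / 10 = -0.432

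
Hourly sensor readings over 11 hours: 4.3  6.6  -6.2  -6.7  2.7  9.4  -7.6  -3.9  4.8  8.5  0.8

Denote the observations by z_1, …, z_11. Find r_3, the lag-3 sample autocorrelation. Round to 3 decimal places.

-0.123

Mean z̄ = (4.3 + 6.6 − 6.2 − 6.7 + 2.7 + 9.4 − 7.6 − 3.9 + 4.8 + 8.5 + 0.8)/11 = 1.1545
Numerator Σ_{t=1}^{8}(z_t−z̄)(z_{t+3}−z̄) = -48.4362
Denominator Σ(z_t−z̄)² = 395.2673
r_3 = -48.4362 / 395.2673 = -0.123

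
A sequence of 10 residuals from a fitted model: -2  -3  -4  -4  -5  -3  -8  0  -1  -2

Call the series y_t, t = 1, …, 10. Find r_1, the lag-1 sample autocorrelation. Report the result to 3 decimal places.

Mean ȳ = (-2 − 3 − 4 − 4 − 5 − 3 − 8 + 0 − 1 − 2)/10 = -3.2000
Numerator Σ_{t=1}^{9}(y_t−ȳ)(y_{t+1}−ȳ) = -4.8400
Denominator Σ(y_t−ȳ)² = 45.6000
r_1 = -4.8400 / 45.6000 = -0.106

-0.106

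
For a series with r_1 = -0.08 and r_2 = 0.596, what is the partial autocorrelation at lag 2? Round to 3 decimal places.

φ_{22} = (r_2 − r_1²) / (1 − r_1²)
r_1² = (-0.08)² = 0.0064
Numerator = 0.596 − 0.0064 = 0.5896; denominator = 1 − 0.0064 = 0.9936
φ_{22} = 0.5896 / 0.9936 = 0.593

0.593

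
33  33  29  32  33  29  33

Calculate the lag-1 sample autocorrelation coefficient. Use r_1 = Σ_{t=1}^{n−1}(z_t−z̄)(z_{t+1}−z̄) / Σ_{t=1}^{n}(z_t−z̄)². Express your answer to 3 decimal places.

-0.430

Mean z̄ = (33 + 33 + 29 + 32 + 33 + 29 + 33)/7 = 31.7143
Deviations from mean: 1.2857, 1.2857, -2.7143, 0.2857, 1.2857, -2.7143, 1.2857
Numerator Σ_{t=1}^{6}(z_t−z̄)(z_{t+1}−z̄) = -9.2245
Denominator Σ(z_t−z̄)² = 21.4286
r_1 = -9.2245 / 21.4286 = -0.430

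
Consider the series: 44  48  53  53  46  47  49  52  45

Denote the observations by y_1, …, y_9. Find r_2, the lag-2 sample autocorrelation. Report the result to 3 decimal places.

Mean ȳ = (44 + 48 + 53 + 53 + 46 + 47 + 49 + 52 + 45)/9 = 48.5556
Σ(y_t−ȳ)(y_{t+2}−ȳ) = (-20.2469) + (-2.4691) + (-11.3580) + (-6.9136) + (-1.1358) + (-5.3580) + (-1.5802) = -49.0617
Denominator Σ(y_t−ȳ)² = 94.2222
r_2 = -49.0617 / 94.2222 = -0.521

-0.521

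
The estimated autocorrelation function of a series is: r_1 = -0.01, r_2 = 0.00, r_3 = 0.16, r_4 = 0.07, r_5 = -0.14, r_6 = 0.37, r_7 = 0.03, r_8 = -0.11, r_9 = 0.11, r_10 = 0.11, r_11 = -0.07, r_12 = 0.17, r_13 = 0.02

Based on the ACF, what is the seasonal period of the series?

6

The largest autocorrelation is r_6 = 0.37, with a weaker echo at lag 12 (0.17); the remaining lags stay at or below 0.16.
The dominant spike at lag 6 indicates a seasonal period of 6.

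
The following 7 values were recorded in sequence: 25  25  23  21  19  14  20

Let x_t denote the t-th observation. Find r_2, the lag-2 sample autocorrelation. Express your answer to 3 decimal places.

Mean x̄ = (25 + 25 + 23 + 21 + 19 + 14 + 20)/7 = 21.0000
Deviations from mean: 4.0000, 4.0000, 2.0000, 0.0000, -2.0000, -7.0000, -1.0000
Numerator Σ_{t=1}^{5}(x_t−x̄)(x_{t+2}−x̄) = 6.0000
Denominator Σ(x_t−x̄)² = 90.0000
r_2 = 6.0000 / 90.0000 = 0.067

0.067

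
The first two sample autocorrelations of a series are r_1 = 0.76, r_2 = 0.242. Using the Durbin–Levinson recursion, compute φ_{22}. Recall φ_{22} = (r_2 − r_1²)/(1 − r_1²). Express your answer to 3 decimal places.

-0.795

φ_{22} = (r_2 − r_1²) / (1 − r_1²)
r_1² = (0.76)² = 0.5776
Numerator = 0.242 − 0.5776 = -0.3356; denominator = 1 − 0.5776 = 0.4224
φ_{22} = -0.3356 / 0.4224 = -0.795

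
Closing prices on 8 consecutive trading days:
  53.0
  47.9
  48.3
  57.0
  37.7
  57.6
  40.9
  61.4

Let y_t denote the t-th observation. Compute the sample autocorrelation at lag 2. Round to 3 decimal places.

0.520

Mean ȳ = (53.0 + 47.9 + 48.3 + 57.0 + 37.7 + 57.6 + 40.9 + 61.4)/8 = 50.4750
Deviations from mean: 2.5250, -2.5750, -2.1750, 6.5250, -12.7750, 7.1250, -9.5750, 10.9250
Σ(y_t−ȳ)(y_{t+2}−ȳ) = (-5.4919) + (-16.8019) + (27.7856) + (46.4906) + (122.3206) + (77.8406) = 252.1438
Denominator Σ(y_t−ȳ)² = 485.3150
r_2 = 252.1438 / 485.3150 = 0.520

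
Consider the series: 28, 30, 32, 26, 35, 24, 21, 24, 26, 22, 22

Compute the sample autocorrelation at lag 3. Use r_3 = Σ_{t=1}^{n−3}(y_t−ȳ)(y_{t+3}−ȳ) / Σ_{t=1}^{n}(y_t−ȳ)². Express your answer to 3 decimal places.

Mean ȳ = (28 + 30 + 32 + 26 + 35 + 24 + 21 + 24 + 26 + 22 + 22)/11 = 26.3636
Numerator Σ_{t=1}^{8}(y_t−ȳ)(y_{t+3}−ȳ) = 33.6033
Denominator Σ(y_t−ȳ)² = 200.5455
r_3 = 33.6033 / 200.5455 = 0.168

0.168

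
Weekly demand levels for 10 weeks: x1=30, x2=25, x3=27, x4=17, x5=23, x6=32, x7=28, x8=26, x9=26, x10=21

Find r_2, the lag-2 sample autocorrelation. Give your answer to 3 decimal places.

-0.305

Mean x̄ = (30 + 25 + 27 + 17 + 23 + 32 + 28 + 26 + 26 + 21)/10 = 25.5000
Numerator Σ_{t=1}^{8}(x_t−x̄)(x_{t+2}−x̄) = -52.0000
Denominator Σ(x_t−x̄)² = 170.5000
r_2 = -52.0000 / 170.5000 = -0.305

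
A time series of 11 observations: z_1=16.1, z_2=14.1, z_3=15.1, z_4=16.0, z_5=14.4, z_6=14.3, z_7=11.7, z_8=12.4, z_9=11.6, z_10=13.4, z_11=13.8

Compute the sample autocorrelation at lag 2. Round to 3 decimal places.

Mean z̄ = (16.1 + 14.1 + 15.1 + 16.0 + 14.4 + 14.3 + 11.7 + 12.4 + 11.6 + 13.4 + 13.8)/11 = 13.9000
Numerator Σ_{t=1}^{9}(z_t−z̄)(z_{t+2}−z̄) = 8.8400
Denominator Σ(z_t−z̄)² = 23.7800
r_2 = 8.8400 / 23.7800 = 0.372

0.372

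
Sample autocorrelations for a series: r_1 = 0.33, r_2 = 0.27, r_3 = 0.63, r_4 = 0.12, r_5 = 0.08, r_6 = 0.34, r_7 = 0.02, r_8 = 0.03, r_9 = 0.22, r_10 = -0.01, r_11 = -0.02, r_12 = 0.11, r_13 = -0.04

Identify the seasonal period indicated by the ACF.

3

The largest autocorrelation is r_3 = 0.63, with a weaker echo at lag 6 (0.34); the remaining lags stay at or below 0.33. The elevated value at lag 1 (0.33), dropping to 0.27 at lag 2, reflects decaying short-term dependence rather than seasonality.
The dominant spike at lag 3 indicates a seasonal period of 3.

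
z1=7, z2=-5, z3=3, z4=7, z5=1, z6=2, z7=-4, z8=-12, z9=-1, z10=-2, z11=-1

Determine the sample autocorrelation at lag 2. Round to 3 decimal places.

Mean z̄ = (7 − 5 + 3 + 7 + 1 + 2 − 4 − 12 − 1 − 2 − 1)/11 = -0.4545
Numerator Σ_{t=1}^{9}(z_t−z̄)(z_{t+2}−z̄) = 1.7686
Denominator Σ(z_t−z̄)² = 300.7273
r_2 = 1.7686 / 300.7273 = 0.006

0.006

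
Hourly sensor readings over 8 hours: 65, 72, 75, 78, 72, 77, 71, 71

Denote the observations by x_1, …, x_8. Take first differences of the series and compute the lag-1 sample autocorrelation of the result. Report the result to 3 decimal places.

First differences Δx: 7, 3, 3, -6, 5, -6, 0
Mean of differences = 0.8571
Numerator Σ(Δx_t−Δx̄)(Δx_{t+1}−Δx̄) = -47.8776
Denominator Σ(Δx_t−Δx̄)² = 158.8571
r_1(Δx) = -47.8776 / 158.8571 = -0.301

-0.301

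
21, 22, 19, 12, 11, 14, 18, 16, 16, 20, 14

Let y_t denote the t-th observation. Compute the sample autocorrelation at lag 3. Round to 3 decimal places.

Mean ȳ = (21 + 22 + 19 + 12 + 11 + 14 + 18 + 16 + 16 + 20 + 14)/11 = 16.6364
Numerator Σ_{t=1}^{8}(y_t−ȳ)(y_{t+3}−ȳ) = -51.4876
Denominator Σ(y_t−ȳ)² = 134.5455
r_3 = -51.4876 / 134.5455 = -0.383

-0.383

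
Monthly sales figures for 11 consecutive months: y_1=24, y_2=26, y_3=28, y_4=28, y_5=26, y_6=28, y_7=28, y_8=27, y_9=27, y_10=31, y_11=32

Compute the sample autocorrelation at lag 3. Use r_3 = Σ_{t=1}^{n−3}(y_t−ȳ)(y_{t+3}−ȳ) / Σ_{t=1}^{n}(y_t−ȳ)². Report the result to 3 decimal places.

0.019

Mean ȳ = (24 + 26 + 28 + 28 + 26 + 28 + 28 + 27 + 27 + 31 + 32)/11 = 27.7273
Numerator Σ_{t=1}^{8}(y_t−ȳ)(y_{t+3}−ȳ) = 0.9587
Denominator Σ(y_t−ȳ)² = 50.1818
r_3 = 0.9587 / 50.1818 = 0.019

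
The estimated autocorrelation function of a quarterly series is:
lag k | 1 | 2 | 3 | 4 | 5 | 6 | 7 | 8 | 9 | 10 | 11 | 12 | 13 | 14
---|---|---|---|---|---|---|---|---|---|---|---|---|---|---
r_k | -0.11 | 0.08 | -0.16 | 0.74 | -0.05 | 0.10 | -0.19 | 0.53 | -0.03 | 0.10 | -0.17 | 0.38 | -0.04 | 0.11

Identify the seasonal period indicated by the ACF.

4

The largest autocorrelation is r_4 = 0.74, with weaker echoes at lags 8 (0.53) and 12 (0.38); the remaining lags stay at or below 0.11.
The dominant spike at lag 4 indicates a seasonal period of 4.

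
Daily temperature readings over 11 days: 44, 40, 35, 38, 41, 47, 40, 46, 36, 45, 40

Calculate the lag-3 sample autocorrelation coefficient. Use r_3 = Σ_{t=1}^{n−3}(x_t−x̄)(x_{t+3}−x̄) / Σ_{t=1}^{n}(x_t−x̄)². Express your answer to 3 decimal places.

-0.514

Mean x̄ = (44 + 40 + 35 + 38 + 41 + 47 + 40 + 46 + 36 + 45 + 40)/11 = 41.0909
Numerator Σ_{t=1}^{8}(x_t−x̄)(x_{t+3}−x̄) = -81.6612
Denominator Σ(x_t−x̄)² = 158.9091
r_3 = -81.6612 / 158.9091 = -0.514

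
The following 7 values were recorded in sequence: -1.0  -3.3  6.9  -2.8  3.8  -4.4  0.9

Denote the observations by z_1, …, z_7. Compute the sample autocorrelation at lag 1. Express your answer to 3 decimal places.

Mean z̄ = (-1.0 − 3.3 + 6.9 − 2.8 + 3.8 − 4.4 + 0.9)/7 = 0.0143
Deviations from mean: -1.0143, -3.3143, 6.8857, -2.8143, 3.7857, -4.4143, 0.8857
Numerator Σ_{t=1}^{6}(z_t−z̄)(z_{t+1}−z̄) = -70.1131
Denominator Σ(z_t−z̄)² = 101.9486
r_1 = -70.1131 / 101.9486 = -0.688

-0.688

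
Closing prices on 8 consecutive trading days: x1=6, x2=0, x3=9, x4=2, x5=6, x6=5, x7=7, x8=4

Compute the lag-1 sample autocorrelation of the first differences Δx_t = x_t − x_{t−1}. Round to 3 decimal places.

First differences Δx: -6, 9, -7, 4, -1, 2, -3
Mean of differences = -0.2857
Numerator Σ(Δx_t−Δx̄)(Δx_{t+1}−Δx̄) = -155.0816
Denominator Σ(Δx_t−Δx̄)² = 195.4286
r_1(Δx) = -155.0816 / 195.4286 = -0.794

-0.794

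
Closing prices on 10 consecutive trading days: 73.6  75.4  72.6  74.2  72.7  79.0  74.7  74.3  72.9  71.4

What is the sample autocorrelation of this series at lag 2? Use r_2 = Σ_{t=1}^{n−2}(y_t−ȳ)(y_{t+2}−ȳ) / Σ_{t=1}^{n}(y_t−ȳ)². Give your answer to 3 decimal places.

0.061

Mean ȳ = (73.6 + 75.4 + 72.6 + 74.2 + 72.7 + 79.0 + 74.7 + 74.3 + 72.9 + 71.4)/10 = 74.0800
Numerator Σ_{t=1}^{8}(y_t−ȳ)(y_{t+2}−ȳ) = 2.4072
Denominator Σ(y_t−ȳ)² = 39.2960
r_2 = 2.4072 / 39.2960 = 0.061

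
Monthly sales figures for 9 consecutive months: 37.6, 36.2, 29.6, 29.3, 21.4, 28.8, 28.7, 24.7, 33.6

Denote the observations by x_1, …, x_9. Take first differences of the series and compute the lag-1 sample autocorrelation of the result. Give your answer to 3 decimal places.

First differences Δx: -1.4, -6.6, -0.3, -7.9, 7.4, -0.1, -4.0, 8.9
Mean of differences = -0.5000
Numerator Σ(Δx_t−Δx̄)(Δx_{t+1}−Δx̄) = -86.8100
Denominator Σ(Δx_t−Δx̄)² = 256.0000
r_1(Δx) = -86.8100 / 256.0000 = -0.339

-0.339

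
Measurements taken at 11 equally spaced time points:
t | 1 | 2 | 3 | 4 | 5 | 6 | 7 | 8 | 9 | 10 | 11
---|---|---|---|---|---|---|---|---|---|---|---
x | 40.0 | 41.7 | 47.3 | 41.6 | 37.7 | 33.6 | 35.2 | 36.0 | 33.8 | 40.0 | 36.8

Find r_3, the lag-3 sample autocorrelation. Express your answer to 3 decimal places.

-0.159

Mean x̄ = (40.0 + 41.7 + 47.3 + 41.6 + 37.7 + 33.6 + 35.2 + 36.0 + 33.8 + 40.0 + 36.8)/11 = 38.5182
Numerator Σ_{t=1}^{8}(x_t−x̄)(x_{t+3}−x̄) = -26.7783
Denominator Σ(x_t−x̄)² = 168.5564
r_3 = -26.7783 / 168.5564 = -0.159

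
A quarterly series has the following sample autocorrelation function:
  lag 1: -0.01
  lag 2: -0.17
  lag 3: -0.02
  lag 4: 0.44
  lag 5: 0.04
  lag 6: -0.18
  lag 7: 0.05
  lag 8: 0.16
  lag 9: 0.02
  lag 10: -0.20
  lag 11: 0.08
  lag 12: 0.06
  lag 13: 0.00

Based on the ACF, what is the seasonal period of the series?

The largest autocorrelation is r_4 = 0.44, with a weaker echo at lag 8 (0.16); the remaining lags stay at or below 0.08.
The dominant spike at lag 4 indicates a seasonal period of 4.

4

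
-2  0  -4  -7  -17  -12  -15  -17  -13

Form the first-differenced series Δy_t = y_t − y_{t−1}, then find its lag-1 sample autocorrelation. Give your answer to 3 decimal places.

-0.347

First differences Δy: 2, -4, -3, -10, 5, -3, -2, 4
Mean of differences = -1.3750
Numerator Σ(Δy_t−Δȳ)(Δy_{t+1}−Δȳ) = -58.2656
Denominator Σ(Δy_t−Δȳ)² = 167.8750
r_1(Δy) = -58.2656 / 167.8750 = -0.347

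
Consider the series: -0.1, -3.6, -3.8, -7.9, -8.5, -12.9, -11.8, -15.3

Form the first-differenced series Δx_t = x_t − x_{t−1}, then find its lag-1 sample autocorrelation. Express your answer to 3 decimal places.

First differences Δx: -3.5, -0.2, -4.1, -0.6, -4.4, 1.1, -3.5
Mean of differences = -2.1714
Numerator Σ(Δx_t−Δx̄)(Δx_{t+1}−Δx̄) = -24.5908
Denominator Σ(Δx_t−Δx̄)² = 29.2743
r_1(Δx) = -24.5908 / 29.2743 = -0.840

-0.840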